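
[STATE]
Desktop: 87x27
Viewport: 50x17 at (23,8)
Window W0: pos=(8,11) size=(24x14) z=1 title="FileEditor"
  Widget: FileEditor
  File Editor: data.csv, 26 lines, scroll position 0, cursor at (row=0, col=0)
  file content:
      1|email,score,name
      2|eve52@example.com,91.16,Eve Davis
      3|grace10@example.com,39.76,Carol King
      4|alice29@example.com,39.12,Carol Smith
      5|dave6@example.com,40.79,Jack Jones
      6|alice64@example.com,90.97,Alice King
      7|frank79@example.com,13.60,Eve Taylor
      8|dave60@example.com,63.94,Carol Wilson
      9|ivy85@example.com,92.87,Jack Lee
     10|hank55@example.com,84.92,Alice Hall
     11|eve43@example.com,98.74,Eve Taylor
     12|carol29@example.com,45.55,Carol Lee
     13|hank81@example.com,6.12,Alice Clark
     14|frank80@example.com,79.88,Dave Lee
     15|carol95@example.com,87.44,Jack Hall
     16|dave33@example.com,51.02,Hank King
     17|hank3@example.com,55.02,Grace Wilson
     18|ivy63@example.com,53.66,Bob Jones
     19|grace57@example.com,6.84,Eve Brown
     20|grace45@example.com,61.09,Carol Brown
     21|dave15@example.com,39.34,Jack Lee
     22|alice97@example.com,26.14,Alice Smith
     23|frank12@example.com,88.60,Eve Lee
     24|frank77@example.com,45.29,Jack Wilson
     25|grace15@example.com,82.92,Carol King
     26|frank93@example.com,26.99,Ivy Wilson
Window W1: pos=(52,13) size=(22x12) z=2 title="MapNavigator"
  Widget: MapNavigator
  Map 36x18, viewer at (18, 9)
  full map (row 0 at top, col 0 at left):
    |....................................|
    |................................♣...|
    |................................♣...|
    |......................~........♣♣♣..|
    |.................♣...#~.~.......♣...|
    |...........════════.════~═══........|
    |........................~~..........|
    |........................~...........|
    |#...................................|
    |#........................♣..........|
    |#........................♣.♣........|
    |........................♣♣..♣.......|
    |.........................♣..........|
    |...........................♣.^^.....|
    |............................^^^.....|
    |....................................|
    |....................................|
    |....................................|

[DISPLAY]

                                                  
                                                  
                                                  
━━━━━━━━┓                                         
        ┃                                         
────────┨                    ┏━━━━━━━━━━━━━━━━━━━━
me     ▲┃                    ┃ MapNavigator       
com,91.█┃                    ┠────────────────────
e.com,3░┃                    ┃...════════.════~═══
e.com,3░┃                    ┃................~~..
com,40.░┃                    ┃................~...
e.com,9░┃                    ┃....................
e.com,1░┃                    ┃..........@......♣..
.com,63░┃                    ┃.................♣.♣
com,92.░┃                    ┃................♣♣..
.com,84▼┃                    ┃.................♣..
━━━━━━━━┛                    ┗━━━━━━━━━━━━━━━━━━━━


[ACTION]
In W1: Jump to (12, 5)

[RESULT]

                                                  
                                                  
                                                  
━━━━━━━━┓                                         
        ┃                                         
────────┨                    ┏━━━━━━━━━━━━━━━━━━━━
me     ▲┃                    ┃ MapNavigator       
com,91.█┃                    ┠────────────────────
e.com,3░┃                    ┃....................
e.com,3░┃                    ┃....................
com,40.░┃                    ┃....................
e.com,9░┃                    ┃...............♣...#
e.com,1░┃                    ┃.........═@══════.══
.com,63░┃                    ┃....................
com,92.░┃                    ┃....................
.com,84▼┃                    ┃....................
━━━━━━━━┛                    ┗━━━━━━━━━━━━━━━━━━━━


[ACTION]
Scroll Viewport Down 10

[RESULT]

                                                  
━━━━━━━━┓                                         
        ┃                                         
────────┨                    ┏━━━━━━━━━━━━━━━━━━━━
me     ▲┃                    ┃ MapNavigator       
com,91.█┃                    ┠────────────────────
e.com,3░┃                    ┃....................
e.com,3░┃                    ┃....................
com,40.░┃                    ┃....................
e.com,9░┃                    ┃...............♣...#
e.com,1░┃                    ┃.........═@══════.══
.com,63░┃                    ┃....................
com,92.░┃                    ┃....................
.com,84▼┃                    ┃....................
━━━━━━━━┛                    ┗━━━━━━━━━━━━━━━━━━━━
                                                  
                                                  


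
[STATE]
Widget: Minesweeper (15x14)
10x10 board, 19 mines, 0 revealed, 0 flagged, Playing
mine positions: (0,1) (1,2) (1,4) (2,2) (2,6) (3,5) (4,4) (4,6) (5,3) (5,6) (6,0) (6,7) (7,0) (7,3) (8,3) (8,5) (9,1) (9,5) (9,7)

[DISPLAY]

■■■■■■■■■■     
■■■■■■■■■■     
■■■■■■■■■■     
■■■■■■■■■■     
■■■■■■■■■■     
■■■■■■■■■■     
■■■■■■■■■■     
■■■■■■■■■■     
■■■■■■■■■■     
■■■■■■■■■■     
               
               
               
               


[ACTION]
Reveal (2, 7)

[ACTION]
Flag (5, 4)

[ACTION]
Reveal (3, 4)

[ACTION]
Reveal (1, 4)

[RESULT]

■✹■■■■■■■■     
■■✹■✹■■■■■     
■■✹■■■✹1■■     
■■■■2✹■■■■     
■■■■✹■✹■■■     
■■■✹⚑■✹■■■     
✹■■■■■■✹■■     
✹■■✹■■■■■■     
■■■✹■✹■■■■     
■✹■■■✹■✹■■     
               
               
               
               


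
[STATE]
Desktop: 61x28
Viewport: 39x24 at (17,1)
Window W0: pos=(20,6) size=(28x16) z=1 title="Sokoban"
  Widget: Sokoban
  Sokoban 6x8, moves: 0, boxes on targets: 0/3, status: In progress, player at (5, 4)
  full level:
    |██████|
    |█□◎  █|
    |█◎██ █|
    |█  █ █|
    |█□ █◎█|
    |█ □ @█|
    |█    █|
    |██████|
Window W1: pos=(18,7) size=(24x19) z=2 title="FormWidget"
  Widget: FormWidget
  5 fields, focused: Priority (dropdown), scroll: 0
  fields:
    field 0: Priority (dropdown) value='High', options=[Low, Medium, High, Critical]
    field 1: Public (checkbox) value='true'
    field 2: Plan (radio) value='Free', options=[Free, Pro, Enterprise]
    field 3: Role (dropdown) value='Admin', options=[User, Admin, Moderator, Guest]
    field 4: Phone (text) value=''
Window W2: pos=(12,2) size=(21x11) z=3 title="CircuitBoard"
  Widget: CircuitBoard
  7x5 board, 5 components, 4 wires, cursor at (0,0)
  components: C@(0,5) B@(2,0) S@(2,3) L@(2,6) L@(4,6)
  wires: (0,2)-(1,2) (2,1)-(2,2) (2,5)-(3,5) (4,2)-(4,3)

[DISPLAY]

                                       
━━━━━━━━━━━━━━━┓                       
cuitBoard      ┃                       
───────────────┨                       
 1 2 3 4 5 6   ┃                       
.]      ·      ┃━━━━━━━━━━━━━━┓        
        │      ┃━━━━━━━━┓     ┃        
        ·      ┃        ┃─────┨        
               ┃────────┨     ┃        
B   · ─ ·   S  ┃[High ▼]┃     ┃        
               ┃[x]     ┃     ┃        
━━━━━━━━━━━━━━━┛(●) Free┃     ┃        
 ┃  Role:       [Admin▼]┃     ┃        
 ┃  Phone:      [      ]┃     ┃        
 ┃                      ┃     ┃        
 ┃                      ┃     ┃        
 ┃                      ┃     ┃        
 ┃                      ┃     ┃        
 ┃                      ┃     ┃        
 ┃                      ┃     ┃        
 ┃                      ┃━━━━━┛        
 ┃                      ┃              
 ┃                      ┃              
 ┃                      ┃              


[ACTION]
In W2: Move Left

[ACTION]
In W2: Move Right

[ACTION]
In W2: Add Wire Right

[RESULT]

                                       
━━━━━━━━━━━━━━━┓                       
cuitBoard      ┃                       
───────────────┨                       
 1 2 3 4 5 6   ┃                       
   [.]─ ·      ┃━━━━━━━━━━━━━━┓        
        │      ┃━━━━━━━━┓     ┃        
        ·      ┃        ┃─────┨        
               ┃────────┨     ┃        
B   · ─ ·   S  ┃[High ▼]┃     ┃        
               ┃[x]     ┃     ┃        
━━━━━━━━━━━━━━━┛(●) Free┃     ┃        
 ┃  Role:       [Admin▼]┃     ┃        
 ┃  Phone:      [      ]┃     ┃        
 ┃                      ┃     ┃        
 ┃                      ┃     ┃        
 ┃                      ┃     ┃        
 ┃                      ┃     ┃        
 ┃                      ┃     ┃        
 ┃                      ┃     ┃        
 ┃                      ┃━━━━━┛        
 ┃                      ┃              
 ┃                      ┃              
 ┃                      ┃              


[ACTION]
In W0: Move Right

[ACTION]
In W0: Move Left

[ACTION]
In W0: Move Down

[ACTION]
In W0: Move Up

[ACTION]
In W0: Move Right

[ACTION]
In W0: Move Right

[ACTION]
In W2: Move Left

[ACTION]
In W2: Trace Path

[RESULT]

                                       
━━━━━━━━━━━━━━━┓                       
cuitBoard      ┃                       
───────────────┨                       
 1 2 3 4 5 6   ┃                       
.]  · ─ ·      ┃━━━━━━━━━━━━━━┓        
        │      ┃━━━━━━━━┓     ┃        
        ·      ┃        ┃─────┨        
               ┃────────┨     ┃        
B   · ─ ·   S  ┃[High ▼]┃     ┃        
               ┃[x]     ┃     ┃        
━━━━━━━━━━━━━━━┛(●) Free┃     ┃        
 ┃  Role:       [Admin▼]┃     ┃        
 ┃  Phone:      [      ]┃     ┃        
 ┃                      ┃     ┃        
 ┃                      ┃     ┃        
 ┃                      ┃     ┃        
 ┃                      ┃     ┃        
 ┃                      ┃     ┃        
 ┃                      ┃     ┃        
 ┃                      ┃━━━━━┛        
 ┃                      ┃              
 ┃                      ┃              
 ┃                      ┃              


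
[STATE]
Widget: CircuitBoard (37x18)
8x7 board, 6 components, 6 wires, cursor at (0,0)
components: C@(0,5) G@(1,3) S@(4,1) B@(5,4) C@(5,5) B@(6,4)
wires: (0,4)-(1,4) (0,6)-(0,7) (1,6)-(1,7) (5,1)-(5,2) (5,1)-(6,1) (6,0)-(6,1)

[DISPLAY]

   0 1 2 3 4 5 6 7                   
0  [.]              ·   C   · ─ ·    
                    │                
1               G   ·       · ─ ·    
                                     
2                                    
                                     
3                                    
                                     
4       S                            
                                     
5       · ─ ·       B   C            
        │                            
6   · ─ ·           B                
Cursor: (0,0)                        
                                     
                                     
                                     


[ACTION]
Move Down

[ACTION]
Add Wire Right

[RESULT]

   0 1 2 3 4 5 6 7                   
0                   ·   C   · ─ ·    
                    │                
1  [.]─ ·       G   ·       · ─ ·    
                                     
2                                    
                                     
3                                    
                                     
4       S                            
                                     
5       · ─ ·       B   C            
        │                            
6   · ─ ·           B                
Cursor: (1,0)                        
                                     
                                     
                                     


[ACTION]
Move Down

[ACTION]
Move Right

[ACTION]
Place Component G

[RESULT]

   0 1 2 3 4 5 6 7                   
0                   ·   C   · ─ ·    
                    │                
1   · ─ ·       G   ·       · ─ ·    
                                     
2      [G]                           
                                     
3                                    
                                     
4       S                            
                                     
5       · ─ ·       B   C            
        │                            
6   · ─ ·           B                
Cursor: (2,1)                        
                                     
                                     
                                     


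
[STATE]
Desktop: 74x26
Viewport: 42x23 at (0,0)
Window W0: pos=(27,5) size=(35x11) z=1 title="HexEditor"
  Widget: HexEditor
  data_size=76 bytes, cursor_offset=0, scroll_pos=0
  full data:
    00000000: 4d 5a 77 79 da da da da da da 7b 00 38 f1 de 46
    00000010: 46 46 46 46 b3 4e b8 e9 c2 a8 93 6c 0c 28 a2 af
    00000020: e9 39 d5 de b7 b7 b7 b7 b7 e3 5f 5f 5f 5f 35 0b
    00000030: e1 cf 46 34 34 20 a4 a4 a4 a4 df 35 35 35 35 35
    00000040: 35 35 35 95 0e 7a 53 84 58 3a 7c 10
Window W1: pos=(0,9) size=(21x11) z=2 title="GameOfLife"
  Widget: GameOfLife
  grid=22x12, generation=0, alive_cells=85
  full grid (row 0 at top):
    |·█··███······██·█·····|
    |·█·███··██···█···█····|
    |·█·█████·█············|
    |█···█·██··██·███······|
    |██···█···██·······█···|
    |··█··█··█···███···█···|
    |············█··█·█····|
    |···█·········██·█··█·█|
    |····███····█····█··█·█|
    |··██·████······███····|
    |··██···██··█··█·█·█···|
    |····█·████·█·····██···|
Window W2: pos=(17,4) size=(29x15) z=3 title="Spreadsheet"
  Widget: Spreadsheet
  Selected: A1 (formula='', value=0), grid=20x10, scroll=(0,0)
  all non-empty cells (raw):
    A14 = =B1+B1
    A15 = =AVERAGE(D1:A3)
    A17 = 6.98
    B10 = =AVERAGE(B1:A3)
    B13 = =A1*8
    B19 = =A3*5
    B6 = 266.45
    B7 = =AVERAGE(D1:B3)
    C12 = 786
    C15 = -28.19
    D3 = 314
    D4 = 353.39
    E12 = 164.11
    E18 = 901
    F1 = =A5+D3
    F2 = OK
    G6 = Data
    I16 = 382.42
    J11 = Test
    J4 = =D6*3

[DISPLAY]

                                          
                                          
                                          
                                          
                 ┏━━━━━━━━━━━━━━━━━━━━━━━━
                 ┃ Spreadsheet            
                 ┠────────────────────────
                 ┃A1:                     
                 ┃       A       B       C
┏━━━━━━━━━━━━━━━━┃------------------------
┃ GameOfLife     ┃  1      [0]       0    
┠────────────────┃  2        0       0    
┃Gen: 0          ┃  3        0       0    
┃···█·██··██·███·┃  4        0       0    
┃█···█···██······┃  5        0       0    
┃·█··█··█···███··┃  6        0  266.45    
┃···········█··█·┃  7        0   34.89    
┃··█·········██·█┃  8        0       0    
┃···███····█····█┗━━━━━━━━━━━━━━━━━━━━━━━━
┗━━━━━━━━━━━━━━━━━━━┛                     
                                          
                                          
                                          


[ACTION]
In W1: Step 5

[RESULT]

                                          
                                          
                                          
                                          
                 ┏━━━━━━━━━━━━━━━━━━━━━━━━
                 ┃ Spreadsheet            
                 ┠────────────────────────
                 ┃A1:                     
                 ┃       A       B       C
┏━━━━━━━━━━━━━━━━┃------------------------
┃ GameOfLife     ┃  1      [0]       0    
┠────────────────┃  2        0       0    
┃Gen: 5          ┃  3        0       0    
┃·█·██████·█████·┃  4        0       0    
┃█······██·····█·┃  5        0       0    
┃█·········█████·┃  6        0  266.45    
┃··········█··██·┃  7        0   34.89    
┃···········█····┃  8        0       0    
┃············████┗━━━━━━━━━━━━━━━━━━━━━━━━
┗━━━━━━━━━━━━━━━━━━━┛                     
                                          
                                          
                                          


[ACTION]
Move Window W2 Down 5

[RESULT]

                                          
                                          
                                          
                                          
                                          
                           ┏━━━━━━━━━━━━━━
                           ┃ HexEditor    
                           ┠──────────────
                           ┃00000000  4D 5
┏━━━━━━━━━━━━━━━━┏━━━━━━━━━━━━━━━━━━━━━━━━
┃ GameOfLife     ┃ Spreadsheet            
┠────────────────┠────────────────────────
┃Gen: 5          ┃A1:                     
┃·█·██████·█████·┃       A       B       C
┃█······██·····█·┃------------------------
┃█·········█████·┃  1      [0]       0    
┃··········█··██·┃  2        0       0    
┃···········█····┃  3        0       0    
┃············████┃  4        0       0    
┗━━━━━━━━━━━━━━━━┃  5        0       0    
                 ┃  6        0  266.45    
                 ┃  7        0   34.89    
                 ┃  8        0       0    


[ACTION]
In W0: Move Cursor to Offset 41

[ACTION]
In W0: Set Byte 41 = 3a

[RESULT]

                                          
                                          
                                          
                                          
                                          
                           ┏━━━━━━━━━━━━━━
                           ┃ HexEditor    
                           ┠──────────────
                           ┃00000000  4d 5
┏━━━━━━━━━━━━━━━━┏━━━━━━━━━━━━━━━━━━━━━━━━
┃ GameOfLife     ┃ Spreadsheet            
┠────────────────┠────────────────────────
┃Gen: 5          ┃A1:                     
┃·█·██████·█████·┃       A       B       C
┃█······██·····█·┃------------------------
┃█·········█████·┃  1      [0]       0    
┃··········█··██·┃  2        0       0    
┃···········█····┃  3        0       0    
┃············████┃  4        0       0    
┗━━━━━━━━━━━━━━━━┃  5        0       0    
                 ┃  6        0  266.45    
                 ┃  7        0   34.89    
                 ┃  8        0       0    


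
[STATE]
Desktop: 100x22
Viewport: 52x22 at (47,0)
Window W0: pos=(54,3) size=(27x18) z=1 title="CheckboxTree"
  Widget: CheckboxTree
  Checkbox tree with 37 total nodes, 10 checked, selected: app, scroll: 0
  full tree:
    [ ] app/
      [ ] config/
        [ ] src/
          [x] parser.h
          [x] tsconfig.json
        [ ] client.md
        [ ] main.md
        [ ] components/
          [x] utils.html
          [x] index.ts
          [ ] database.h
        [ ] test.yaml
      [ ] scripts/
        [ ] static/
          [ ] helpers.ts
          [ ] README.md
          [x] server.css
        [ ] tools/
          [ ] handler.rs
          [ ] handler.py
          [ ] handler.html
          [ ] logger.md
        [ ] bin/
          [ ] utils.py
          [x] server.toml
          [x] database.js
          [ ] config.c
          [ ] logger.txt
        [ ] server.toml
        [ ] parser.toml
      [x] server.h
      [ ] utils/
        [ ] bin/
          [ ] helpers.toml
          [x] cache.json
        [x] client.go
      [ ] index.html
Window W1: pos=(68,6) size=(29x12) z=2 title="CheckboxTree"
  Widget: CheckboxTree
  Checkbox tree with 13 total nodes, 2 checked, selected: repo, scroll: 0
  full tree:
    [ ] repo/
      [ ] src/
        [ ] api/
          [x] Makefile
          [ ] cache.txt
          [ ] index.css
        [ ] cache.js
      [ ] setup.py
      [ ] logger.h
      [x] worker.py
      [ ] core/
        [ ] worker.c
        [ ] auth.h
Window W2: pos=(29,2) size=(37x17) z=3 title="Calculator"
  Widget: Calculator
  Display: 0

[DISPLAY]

                                                    
                                                    
━━━━━━━━━━━━━━━━━━┓                                 
                  ┃━━━━━━━━━━━━━━┓                  
──────────────────┨ee            ┃                  
                 0┃──────────────┨                  
                  ┃  ┏━━━━━━━━━━━━━━━━━━━━━━━━━━━┓  
                  ┃ig┃ CheckboxTree              ┃  
                  ┃c/┠───────────────────────────┨  
                  ┃pa┃>[-] repo/                 ┃  
                  ┃ts┃   [-] src/                ┃  
                  ┃ie┃     [-] api/              ┃  
                  ┃in┃       [x] Makefile        ┃  
                  ┃mp┃       [ ] cache.txt       ┃  
                  ┃ut┃       [ ] index.css       ┃  
                  ┃in┃     [ ] cache.js          ┃  
                  ┃da┃   [ ] setup.py            ┃  
                  ┃st┗━━━━━━━━━━━━━━━━━━━━━━━━━━━┛  
━━━━━━━━━━━━━━━━━━┛pts/          ┃                  
       ┃     [-] static/         ┃                  
       ┗━━━━━━━━━━━━━━━━━━━━━━━━━┛                  
                                                    


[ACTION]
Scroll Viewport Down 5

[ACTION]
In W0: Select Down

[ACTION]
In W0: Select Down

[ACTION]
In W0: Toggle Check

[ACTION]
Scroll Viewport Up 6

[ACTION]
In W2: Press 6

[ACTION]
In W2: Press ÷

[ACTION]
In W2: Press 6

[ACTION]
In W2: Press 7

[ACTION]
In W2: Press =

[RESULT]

                                                    
                                                    
━━━━━━━━━━━━━━━━━━┓                                 
                  ┃━━━━━━━━━━━━━━┓                  
──────────────────┨ee            ┃                  
     0.08955223881┃──────────────┨                  
                  ┃  ┏━━━━━━━━━━━━━━━━━━━━━━━━━━━┓  
                  ┃ig┃ CheckboxTree              ┃  
                  ┃c/┠───────────────────────────┨  
                  ┃pa┃>[-] repo/                 ┃  
                  ┃ts┃   [-] src/                ┃  
                  ┃ie┃     [-] api/              ┃  
                  ┃in┃       [x] Makefile        ┃  
                  ┃mp┃       [ ] cache.txt       ┃  
                  ┃ut┃       [ ] index.css       ┃  
                  ┃in┃     [ ] cache.js          ┃  
                  ┃da┃   [ ] setup.py            ┃  
                  ┃st┗━━━━━━━━━━━━━━━━━━━━━━━━━━━┛  
━━━━━━━━━━━━━━━━━━┛pts/          ┃                  
       ┃     [-] static/         ┃                  
       ┗━━━━━━━━━━━━━━━━━━━━━━━━━┛                  
                                                    


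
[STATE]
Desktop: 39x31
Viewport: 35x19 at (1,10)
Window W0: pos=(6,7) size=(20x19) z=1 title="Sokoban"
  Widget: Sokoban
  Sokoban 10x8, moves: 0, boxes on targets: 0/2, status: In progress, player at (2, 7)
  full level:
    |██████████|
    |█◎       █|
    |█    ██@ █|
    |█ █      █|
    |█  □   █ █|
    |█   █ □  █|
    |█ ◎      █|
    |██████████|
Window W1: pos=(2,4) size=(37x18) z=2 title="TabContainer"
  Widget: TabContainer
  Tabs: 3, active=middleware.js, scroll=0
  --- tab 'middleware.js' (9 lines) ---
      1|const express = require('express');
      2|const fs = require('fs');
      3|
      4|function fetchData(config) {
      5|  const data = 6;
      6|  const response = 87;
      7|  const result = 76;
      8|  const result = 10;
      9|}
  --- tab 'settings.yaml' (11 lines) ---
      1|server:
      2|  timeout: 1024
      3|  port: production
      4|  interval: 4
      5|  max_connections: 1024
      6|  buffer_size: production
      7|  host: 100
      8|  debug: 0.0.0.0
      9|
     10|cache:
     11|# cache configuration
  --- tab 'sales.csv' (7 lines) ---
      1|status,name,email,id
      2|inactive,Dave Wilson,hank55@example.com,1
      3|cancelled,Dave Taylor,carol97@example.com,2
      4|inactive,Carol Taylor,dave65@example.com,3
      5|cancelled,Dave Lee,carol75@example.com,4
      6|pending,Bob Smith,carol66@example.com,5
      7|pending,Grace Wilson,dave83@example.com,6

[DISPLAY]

 ┃const fs = require('fs');        
 ┃                                 
 ┃function fetchData(config) {     
 ┃  const data = 6;                
 ┃  const response = 87;           
 ┃  const result = 76;             
 ┃  const result = 10;             
 ┃}                                
 ┃                                 
 ┃                                 
 ┃                                 
 ┗━━━━━━━━━━━━━━━━━━━━━━━━━━━━━━━━━
     ┃                  ┃          
     ┃                  ┃          
     ┃                  ┃          
     ┗━━━━━━━━━━━━━━━━━━┛          
                                   
                                   
                                   


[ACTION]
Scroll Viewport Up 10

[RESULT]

                                   
                                   
                                   
                                   
 ┏━━━━━━━━━━━━━━━━━━━━━━━━━━━━━━━━━
 ┃ TabContainer                    
 ┠─────────────────────────────────
 ┃[middleware.js]│ settings.yaml │ 
 ┃─────────────────────────────────
 ┃const express = require('express'
 ┃const fs = require('fs');        
 ┃                                 
 ┃function fetchData(config) {     
 ┃  const data = 6;                
 ┃  const response = 87;           
 ┃  const result = 76;             
 ┃  const result = 10;             
 ┃}                                
 ┃                                 


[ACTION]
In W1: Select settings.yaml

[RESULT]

                                   
                                   
                                   
                                   
 ┏━━━━━━━━━━━━━━━━━━━━━━━━━━━━━━━━━
 ┃ TabContainer                    
 ┠─────────────────────────────────
 ┃ middleware.js │[settings.yaml]│ 
 ┃─────────────────────────────────
 ┃server:                          
 ┃  timeout: 1024                  
 ┃  port: production               
 ┃  interval: 4                    
 ┃  max_connections: 1024          
 ┃  buffer_size: production        
 ┃  host: 100                      
 ┃  debug: 0.0.0.0                 
 ┃                                 
 ┃cache:                           


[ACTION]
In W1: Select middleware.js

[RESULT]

                                   
                                   
                                   
                                   
 ┏━━━━━━━━━━━━━━━━━━━━━━━━━━━━━━━━━
 ┃ TabContainer                    
 ┠─────────────────────────────────
 ┃[middleware.js]│ settings.yaml │ 
 ┃─────────────────────────────────
 ┃const express = require('express'
 ┃const fs = require('fs');        
 ┃                                 
 ┃function fetchData(config) {     
 ┃  const data = 6;                
 ┃  const response = 87;           
 ┃  const result = 76;             
 ┃  const result = 10;             
 ┃}                                
 ┃                                 


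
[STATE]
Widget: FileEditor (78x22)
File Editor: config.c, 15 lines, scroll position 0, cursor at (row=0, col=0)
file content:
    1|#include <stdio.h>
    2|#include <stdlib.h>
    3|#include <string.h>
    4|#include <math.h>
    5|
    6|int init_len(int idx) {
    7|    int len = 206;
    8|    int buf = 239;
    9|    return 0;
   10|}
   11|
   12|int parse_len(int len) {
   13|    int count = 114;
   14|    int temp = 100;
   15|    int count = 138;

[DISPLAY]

█include <stdio.h>                                                           ▲
#include <stdlib.h>                                                          █
#include <string.h>                                                          ░
#include <math.h>                                                            ░
                                                                             ░
int init_len(int idx) {                                                      ░
    int len = 206;                                                           ░
    int buf = 239;                                                           ░
    return 0;                                                                ░
}                                                                            ░
                                                                             ░
int parse_len(int len) {                                                     ░
    int count = 114;                                                         ░
    int temp = 100;                                                          ░
    int count = 138;                                                         ░
                                                                             ░
                                                                             ░
                                                                             ░
                                                                             ░
                                                                             ░
                                                                             ░
                                                                             ▼


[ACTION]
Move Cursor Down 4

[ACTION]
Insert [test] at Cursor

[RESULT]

#include <stdio.h>                                                           ▲
#include <stdlib.h>                                                          █
#include <string.h>                                                          ░
#include <math.h>                                                            ░
test█                                                                        ░
int init_len(int idx) {                                                      ░
    int len = 206;                                                           ░
    int buf = 239;                                                           ░
    return 0;                                                                ░
}                                                                            ░
                                                                             ░
int parse_len(int len) {                                                     ░
    int count = 114;                                                         ░
    int temp = 100;                                                          ░
    int count = 138;                                                         ░
                                                                             ░
                                                                             ░
                                                                             ░
                                                                             ░
                                                                             ░
                                                                             ░
                                                                             ▼


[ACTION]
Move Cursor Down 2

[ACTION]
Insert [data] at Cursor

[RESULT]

#include <stdio.h>                                                           ▲
#include <stdlib.h>                                                          █
#include <string.h>                                                          ░
#include <math.h>                                                            ░
test                                                                         ░
int init_len(int idx) {                                                      ░
    data█nt len = 206;                                                       ░
    int buf = 239;                                                           ░
    return 0;                                                                ░
}                                                                            ░
                                                                             ░
int parse_len(int len) {                                                     ░
    int count = 114;                                                         ░
    int temp = 100;                                                          ░
    int count = 138;                                                         ░
                                                                             ░
                                                                             ░
                                                                             ░
                                                                             ░
                                                                             ░
                                                                             ░
                                                                             ▼


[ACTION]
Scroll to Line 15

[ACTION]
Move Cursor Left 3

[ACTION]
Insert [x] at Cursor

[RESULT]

#include <stdio.h>                                                           ▲
#include <stdlib.h>                                                          █
#include <string.h>                                                          ░
#include <math.h>                                                            ░
test                                                                         ░
int init_len(int idx) {                                                      ░
    dx█taint len = 206;                                                      ░
    int buf = 239;                                                           ░
    return 0;                                                                ░
}                                                                            ░
                                                                             ░
int parse_len(int len) {                                                     ░
    int count = 114;                                                         ░
    int temp = 100;                                                          ░
    int count = 138;                                                         ░
                                                                             ░
                                                                             ░
                                                                             ░
                                                                             ░
                                                                             ░
                                                                             ░
                                                                             ▼


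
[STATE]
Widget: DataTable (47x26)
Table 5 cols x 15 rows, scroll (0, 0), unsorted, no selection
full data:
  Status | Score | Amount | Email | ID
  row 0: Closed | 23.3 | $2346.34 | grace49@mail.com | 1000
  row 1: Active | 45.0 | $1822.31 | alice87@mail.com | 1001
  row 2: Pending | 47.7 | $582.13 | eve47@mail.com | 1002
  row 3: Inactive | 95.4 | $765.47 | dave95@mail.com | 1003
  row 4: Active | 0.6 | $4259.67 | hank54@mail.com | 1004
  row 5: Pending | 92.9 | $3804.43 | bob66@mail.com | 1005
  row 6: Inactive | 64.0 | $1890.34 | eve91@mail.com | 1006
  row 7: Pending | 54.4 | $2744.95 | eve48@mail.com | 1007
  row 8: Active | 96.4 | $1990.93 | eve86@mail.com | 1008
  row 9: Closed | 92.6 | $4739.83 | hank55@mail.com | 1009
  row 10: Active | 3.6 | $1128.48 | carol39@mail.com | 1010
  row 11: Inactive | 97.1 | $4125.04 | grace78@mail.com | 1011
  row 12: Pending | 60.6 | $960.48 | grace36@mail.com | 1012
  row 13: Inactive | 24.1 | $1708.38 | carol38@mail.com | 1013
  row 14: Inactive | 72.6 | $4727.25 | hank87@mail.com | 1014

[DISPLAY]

Status  │Score│Amount  │Email           │ID    
────────┼─────┼────────┼────────────────┼────  
Closed  │23.3 │$2346.34│grace49@mail.com│1000  
Active  │45.0 │$1822.31│alice87@mail.com│1001  
Pending │47.7 │$582.13 │eve47@mail.com  │1002  
Inactive│95.4 │$765.47 │dave95@mail.com │1003  
Active  │0.6  │$4259.67│hank54@mail.com │1004  
Pending │92.9 │$3804.43│bob66@mail.com  │1005  
Inactive│64.0 │$1890.34│eve91@mail.com  │1006  
Pending │54.4 │$2744.95│eve48@mail.com  │1007  
Active  │96.4 │$1990.93│eve86@mail.com  │1008  
Closed  │92.6 │$4739.83│hank55@mail.com │1009  
Active  │3.6  │$1128.48│carol39@mail.com│1010  
Inactive│97.1 │$4125.04│grace78@mail.com│1011  
Pending │60.6 │$960.48 │grace36@mail.com│1012  
Inactive│24.1 │$1708.38│carol38@mail.com│1013  
Inactive│72.6 │$4727.25│hank87@mail.com │1014  
                                               
                                               
                                               
                                               
                                               
                                               
                                               
                                               
                                               


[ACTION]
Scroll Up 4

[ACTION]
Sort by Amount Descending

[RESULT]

Status  │Score│Amount ▼│Email           │ID    
────────┼─────┼────────┼────────────────┼────  
Closed  │92.6 │$4739.83│hank55@mail.com │1009  
Inactive│72.6 │$4727.25│hank87@mail.com │1014  
Active  │0.6  │$4259.67│hank54@mail.com │1004  
Inactive│97.1 │$4125.04│grace78@mail.com│1011  
Pending │92.9 │$3804.43│bob66@mail.com  │1005  
Pending │54.4 │$2744.95│eve48@mail.com  │1007  
Closed  │23.3 │$2346.34│grace49@mail.com│1000  
Active  │96.4 │$1990.93│eve86@mail.com  │1008  
Inactive│64.0 │$1890.34│eve91@mail.com  │1006  
Active  │45.0 │$1822.31│alice87@mail.com│1001  
Inactive│24.1 │$1708.38│carol38@mail.com│1013  
Active  │3.6  │$1128.48│carol39@mail.com│1010  
Pending │60.6 │$960.48 │grace36@mail.com│1012  
Inactive│95.4 │$765.47 │dave95@mail.com │1003  
Pending │47.7 │$582.13 │eve47@mail.com  │1002  
                                               
                                               
                                               
                                               
                                               
                                               
                                               
                                               
                                               


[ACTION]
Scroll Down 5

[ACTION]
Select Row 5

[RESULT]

Status  │Score│Amount ▼│Email           │ID    
────────┼─────┼────────┼────────────────┼────  
Closed  │92.6 │$4739.83│hank55@mail.com │1009  
Inactive│72.6 │$4727.25│hank87@mail.com │1014  
Active  │0.6  │$4259.67│hank54@mail.com │1004  
Inactive│97.1 │$4125.04│grace78@mail.com│1011  
Pending │92.9 │$3804.43│bob66@mail.com  │1005  
>ending │54.4 │$2744.95│eve48@mail.com  │1007  
Closed  │23.3 │$2346.34│grace49@mail.com│1000  
Active  │96.4 │$1990.93│eve86@mail.com  │1008  
Inactive│64.0 │$1890.34│eve91@mail.com  │1006  
Active  │45.0 │$1822.31│alice87@mail.com│1001  
Inactive│24.1 │$1708.38│carol38@mail.com│1013  
Active  │3.6  │$1128.48│carol39@mail.com│1010  
Pending │60.6 │$960.48 │grace36@mail.com│1012  
Inactive│95.4 │$765.47 │dave95@mail.com │1003  
Pending │47.7 │$582.13 │eve47@mail.com  │1002  
                                               
                                               
                                               
                                               
                                               
                                               
                                               
                                               
                                               


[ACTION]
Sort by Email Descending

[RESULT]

Status  │Score│Amount  │Email          ▼│ID    
────────┼─────┼────────┼────────────────┼────  
Inactive│72.6 │$4727.25│hank87@mail.com │1014  
Closed  │92.6 │$4739.83│hank55@mail.com │1009  
Active  │0.6  │$4259.67│hank54@mail.com │1004  
Inactive│97.1 │$4125.04│grace78@mail.com│1011  
Closed  │23.3 │$2346.34│grace49@mail.com│1000  
>ending │60.6 │$960.48 │grace36@mail.com│1012  
Inactive│64.0 │$1890.34│eve91@mail.com  │1006  
Active  │96.4 │$1990.93│eve86@mail.com  │1008  
Pending │54.4 │$2744.95│eve48@mail.com  │1007  
Pending │47.7 │$582.13 │eve47@mail.com  │1002  
Inactive│95.4 │$765.47 │dave95@mail.com │1003  
Active  │3.6  │$1128.48│carol39@mail.com│1010  
Inactive│24.1 │$1708.38│carol38@mail.com│1013  
Pending │92.9 │$3804.43│bob66@mail.com  │1005  
Active  │45.0 │$1822.31│alice87@mail.com│1001  
                                               
                                               
                                               
                                               
                                               
                                               
                                               
                                               
                                               


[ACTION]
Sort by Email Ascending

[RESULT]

Status  │Score│Amount  │Email          ▲│ID    
────────┼─────┼────────┼────────────────┼────  
Active  │45.0 │$1822.31│alice87@mail.com│1001  
Pending │92.9 │$3804.43│bob66@mail.com  │1005  
Inactive│24.1 │$1708.38│carol38@mail.com│1013  
Active  │3.6  │$1128.48│carol39@mail.com│1010  
Inactive│95.4 │$765.47 │dave95@mail.com │1003  
>ending │47.7 │$582.13 │eve47@mail.com  │1002  
Pending │54.4 │$2744.95│eve48@mail.com  │1007  
Active  │96.4 │$1990.93│eve86@mail.com  │1008  
Inactive│64.0 │$1890.34│eve91@mail.com  │1006  
Pending │60.6 │$960.48 │grace36@mail.com│1012  
Closed  │23.3 │$2346.34│grace49@mail.com│1000  
Inactive│97.1 │$4125.04│grace78@mail.com│1011  
Active  │0.6  │$4259.67│hank54@mail.com │1004  
Closed  │92.6 │$4739.83│hank55@mail.com │1009  
Inactive│72.6 │$4727.25│hank87@mail.com │1014  
                                               
                                               
                                               
                                               
                                               
                                               
                                               
                                               
                                               
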